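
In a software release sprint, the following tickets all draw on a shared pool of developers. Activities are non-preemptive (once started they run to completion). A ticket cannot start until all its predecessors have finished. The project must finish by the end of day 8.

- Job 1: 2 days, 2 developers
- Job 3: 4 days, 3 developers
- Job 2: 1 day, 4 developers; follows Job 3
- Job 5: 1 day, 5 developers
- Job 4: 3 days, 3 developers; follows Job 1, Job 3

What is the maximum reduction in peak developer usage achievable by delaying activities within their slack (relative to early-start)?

3

Early-start peak: d1:10  d2:5  d3:3  d4:3  d5:7  d6:3  d7:3  d8:0 ⇒ 10.
Leveled (Job 1@1, Job 3@1, Job 2@5, Job 5@8, Job 4@5): d1:5  d2:5  d3:3  d4:3  d5:7  d6:3  d7:3  d8:5 ⇒ 7.
Reduction 10 − 7 = 3.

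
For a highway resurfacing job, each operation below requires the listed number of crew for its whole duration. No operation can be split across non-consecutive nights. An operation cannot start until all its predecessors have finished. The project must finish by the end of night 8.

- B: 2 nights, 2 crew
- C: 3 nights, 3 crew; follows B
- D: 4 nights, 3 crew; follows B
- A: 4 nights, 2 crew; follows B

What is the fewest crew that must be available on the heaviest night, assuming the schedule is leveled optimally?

8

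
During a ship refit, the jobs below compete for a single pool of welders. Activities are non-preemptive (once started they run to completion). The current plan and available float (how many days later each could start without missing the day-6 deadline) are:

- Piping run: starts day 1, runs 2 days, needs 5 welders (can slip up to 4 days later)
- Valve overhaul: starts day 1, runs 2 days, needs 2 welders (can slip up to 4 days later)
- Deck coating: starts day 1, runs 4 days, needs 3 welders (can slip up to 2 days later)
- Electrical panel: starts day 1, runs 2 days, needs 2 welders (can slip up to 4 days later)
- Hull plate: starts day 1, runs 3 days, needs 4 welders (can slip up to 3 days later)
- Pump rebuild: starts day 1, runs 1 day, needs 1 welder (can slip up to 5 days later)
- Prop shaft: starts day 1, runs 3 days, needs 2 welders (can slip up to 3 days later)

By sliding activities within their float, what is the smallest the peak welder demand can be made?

Early-start (Piping run@1, Valve overhaul@1, Deck coating@1, Electrical panel@1, Hull plate@1, Pump rebuild@1, Prop shaft@1) gives peak 19: d1:19  d2:18  d3:9  d4:3  d5:0  d6:0.
Shift Deck coating→3, Hull plate→3, Pump rebuild→3, Prop shaft→4.
Schedule Piping run@1, Valve overhaul@1, Deck coating@3, Electrical panel@1, Hull plate@3, Pump rebuild@3, Prop shaft@4: d1:9  d2:9  d3:8  d4:9  d5:9  d6:5 — peak 9.
Total welder-days = 49 over 6 days ⇒ peak ≥ ⌈49/6⌉ = 9, so 9 is optimal.

9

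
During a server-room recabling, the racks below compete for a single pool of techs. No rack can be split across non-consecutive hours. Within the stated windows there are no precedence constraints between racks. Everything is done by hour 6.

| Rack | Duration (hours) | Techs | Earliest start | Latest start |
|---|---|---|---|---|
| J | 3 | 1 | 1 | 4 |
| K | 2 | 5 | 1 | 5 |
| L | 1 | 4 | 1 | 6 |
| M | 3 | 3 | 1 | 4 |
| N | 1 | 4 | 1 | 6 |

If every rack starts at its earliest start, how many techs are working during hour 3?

At early start, hour 3 has: J, M.
Demand: 1 + 3 = 4.

4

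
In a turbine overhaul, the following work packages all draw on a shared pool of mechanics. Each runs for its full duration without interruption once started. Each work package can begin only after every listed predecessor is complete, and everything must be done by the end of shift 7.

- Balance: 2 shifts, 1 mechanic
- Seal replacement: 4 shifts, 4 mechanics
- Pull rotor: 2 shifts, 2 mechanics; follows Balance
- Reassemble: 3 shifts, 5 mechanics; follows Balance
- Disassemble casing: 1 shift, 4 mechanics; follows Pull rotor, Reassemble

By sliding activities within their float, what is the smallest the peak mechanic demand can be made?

9

Early-start (Balance@1, Seal replacement@1, Pull rotor@3, Reassemble@3, Disassemble casing@6) gives peak 11: s1:5  s2:5  s3:11  s4:11  s5:5  s6:4  s7:0.
Shift Pull rotor→5, Disassemble casing→7.
Schedule Balance@1, Seal replacement@1, Pull rotor@5, Reassemble@3, Disassemble casing@7: s1:5  s2:5  s3:9  s4:9  s5:7  s6:2  s7:4 — peak 9.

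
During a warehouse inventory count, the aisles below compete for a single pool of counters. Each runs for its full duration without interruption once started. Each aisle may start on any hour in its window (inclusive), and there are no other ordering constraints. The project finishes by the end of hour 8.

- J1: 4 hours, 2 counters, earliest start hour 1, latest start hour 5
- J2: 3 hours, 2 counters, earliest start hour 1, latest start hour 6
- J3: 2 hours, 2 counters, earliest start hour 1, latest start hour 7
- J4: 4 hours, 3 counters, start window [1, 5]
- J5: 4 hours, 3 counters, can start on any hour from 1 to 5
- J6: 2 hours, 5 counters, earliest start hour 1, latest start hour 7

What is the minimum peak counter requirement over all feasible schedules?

Early-start (J1@1, J2@1, J3@1, J4@1, J5@1, J6@1) gives peak 17: h1:17  h2:17  h3:10  h4:8  h5:0  h6:0  h7:0  h8:0.
Shift J4→3, J5→4, J6→7.
Schedule J1@1, J2@1, J3@1, J4@3, J5@4, J6@7: h1:6  h2:6  h3:7  h4:8  h5:6  h6:6  h7:8  h8:5 — peak 8.

8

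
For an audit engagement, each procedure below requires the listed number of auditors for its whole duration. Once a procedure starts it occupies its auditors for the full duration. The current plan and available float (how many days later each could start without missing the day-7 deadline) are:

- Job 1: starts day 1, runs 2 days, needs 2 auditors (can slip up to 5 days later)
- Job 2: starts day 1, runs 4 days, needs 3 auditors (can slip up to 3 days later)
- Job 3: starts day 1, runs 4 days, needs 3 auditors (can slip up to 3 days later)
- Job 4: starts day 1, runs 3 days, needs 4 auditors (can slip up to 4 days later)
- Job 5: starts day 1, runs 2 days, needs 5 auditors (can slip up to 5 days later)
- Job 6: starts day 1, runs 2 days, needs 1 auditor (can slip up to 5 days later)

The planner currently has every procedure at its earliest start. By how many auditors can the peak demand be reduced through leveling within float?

10

Early-start peak: d1:18  d2:18  d3:10  d4:6  d5:0  d6:0  d7:0 ⇒ 18.
Leveled (Job 1@3, Job 2@1, Job 3@3, Job 4@5, Job 5@1, Job 6@5): d1:8  d2:8  d3:8  d4:8  d5:8  d6:8  d7:4 ⇒ 8.
Reduction 18 − 8 = 10.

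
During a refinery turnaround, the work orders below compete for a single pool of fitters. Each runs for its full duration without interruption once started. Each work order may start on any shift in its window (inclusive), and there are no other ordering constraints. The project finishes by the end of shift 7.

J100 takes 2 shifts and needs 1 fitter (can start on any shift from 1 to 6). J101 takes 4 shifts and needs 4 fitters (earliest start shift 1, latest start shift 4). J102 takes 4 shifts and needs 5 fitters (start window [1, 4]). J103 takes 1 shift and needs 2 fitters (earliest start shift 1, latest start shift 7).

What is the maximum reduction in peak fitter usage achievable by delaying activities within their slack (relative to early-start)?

3

Early-start peak: s1:12  s2:10  s3:9  s4:9  s5:0  s6:0  s7:0 ⇒ 12.
Leveled (J100@1, J101@1, J102@3, J103@1): s1:7  s2:5  s3:9  s4:9  s5:5  s6:5  s7:0 ⇒ 9.
Reduction 12 − 9 = 3.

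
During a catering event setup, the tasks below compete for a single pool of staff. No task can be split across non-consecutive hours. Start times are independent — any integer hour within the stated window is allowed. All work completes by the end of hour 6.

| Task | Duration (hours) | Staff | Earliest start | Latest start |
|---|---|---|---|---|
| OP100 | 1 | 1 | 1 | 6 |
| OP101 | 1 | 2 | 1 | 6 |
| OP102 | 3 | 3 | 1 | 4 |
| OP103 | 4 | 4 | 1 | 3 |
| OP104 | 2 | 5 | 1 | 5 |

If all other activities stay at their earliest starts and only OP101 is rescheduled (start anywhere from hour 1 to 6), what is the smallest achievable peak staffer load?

13

OP101@1: h1:15  h2:12  h3:7  h4:4  h5:0  h6:0 → peak 15
OP101@2: h1:13  h2:14  h3:7  h4:4  h5:0  h6:0 → peak 14
OP101@3: h1:13  h2:12  h3:9  h4:4  h5:0  h6:0 → peak 13
OP101@4: h1:13  h2:12  h3:7  h4:6  h5:0  h6:0 → peak 13
OP101@5: h1:13  h2:12  h3:7  h4:4  h5:2  h6:0 → peak 13
OP101@6: h1:13  h2:12  h3:7  h4:4  h5:0  h6:2 → peak 13
Best is OP101@3, peak 13.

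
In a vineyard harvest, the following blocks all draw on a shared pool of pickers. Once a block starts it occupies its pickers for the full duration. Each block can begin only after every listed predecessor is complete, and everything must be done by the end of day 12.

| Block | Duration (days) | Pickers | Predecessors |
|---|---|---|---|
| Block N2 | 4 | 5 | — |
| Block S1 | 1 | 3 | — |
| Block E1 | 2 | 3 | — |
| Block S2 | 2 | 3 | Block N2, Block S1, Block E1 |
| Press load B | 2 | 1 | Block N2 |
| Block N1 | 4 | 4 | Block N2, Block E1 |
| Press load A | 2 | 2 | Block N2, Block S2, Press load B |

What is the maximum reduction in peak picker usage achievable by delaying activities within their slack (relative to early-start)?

5

Early-start peak: d1:11  d2:8  d3:5  d4:5  d5:8  d6:8  d7:6  d8:6  d9:0  d10:0  d11:0  d12:0 ⇒ 11.
Leveled (Block N2@1, Block S1@5, Block E1@5, Block S2@7, Press load B@6, Block N1@9, Press load A@9): d1:5  d2:5  d3:5  d4:5  d5:6  d6:4  d7:4  d8:3  d9:6  d10:6  d11:4  d12:4 ⇒ 6.
Reduction 11 − 6 = 5.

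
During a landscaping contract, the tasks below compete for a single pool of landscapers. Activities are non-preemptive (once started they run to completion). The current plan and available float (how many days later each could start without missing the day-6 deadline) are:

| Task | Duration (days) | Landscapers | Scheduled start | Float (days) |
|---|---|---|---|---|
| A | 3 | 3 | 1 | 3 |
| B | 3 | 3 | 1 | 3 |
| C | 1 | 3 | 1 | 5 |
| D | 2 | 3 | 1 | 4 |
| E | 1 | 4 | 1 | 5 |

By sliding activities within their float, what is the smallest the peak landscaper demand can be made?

6

Early-start (A@1, B@1, C@1, D@1, E@1) gives peak 16: d1:16  d2:9  d3:6  d4:0  d5:0  d6:0.
Shift C→4, D→4, E→6.
Schedule A@1, B@1, C@4, D@4, E@6: d1:6  d2:6  d3:6  d4:6  d5:3  d6:4 — peak 6.
Total landscaper-days = 31 over 6 days ⇒ peak ≥ ⌈31/6⌉ = 6, so 6 is optimal.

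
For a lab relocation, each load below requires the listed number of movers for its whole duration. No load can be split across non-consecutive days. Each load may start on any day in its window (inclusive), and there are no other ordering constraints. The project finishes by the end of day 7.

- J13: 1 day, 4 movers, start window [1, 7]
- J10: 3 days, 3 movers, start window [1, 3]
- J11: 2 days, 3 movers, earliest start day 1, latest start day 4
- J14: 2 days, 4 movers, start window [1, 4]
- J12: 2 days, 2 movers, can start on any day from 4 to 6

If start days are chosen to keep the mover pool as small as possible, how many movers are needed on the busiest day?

6

Early-start (J13@1, J10@1, J11@1, J14@1, J12@4) gives peak 14: d1:14  d2:10  d3:3  d4:2  d5:2  d6:0  d7:0.
Shift J13→6, J14→4.
Schedule J13@6, J10@1, J11@1, J14@4, J12@4: d1:6  d2:6  d3:3  d4:6  d5:6  d6:4  d7:0 — peak 6.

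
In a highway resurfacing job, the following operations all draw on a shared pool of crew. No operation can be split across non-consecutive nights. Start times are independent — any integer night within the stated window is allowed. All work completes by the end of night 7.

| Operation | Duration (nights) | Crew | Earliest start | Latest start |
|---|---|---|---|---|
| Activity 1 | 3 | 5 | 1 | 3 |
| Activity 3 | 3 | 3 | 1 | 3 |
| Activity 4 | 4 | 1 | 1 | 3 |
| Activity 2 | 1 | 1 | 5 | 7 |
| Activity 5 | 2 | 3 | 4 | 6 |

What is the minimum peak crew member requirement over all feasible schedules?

Schedule Activity 1@1, Activity 3@1, Activity 4@1, Activity 2@5, Activity 5@4: n1:9  n2:9  n3:9  n4:4  n5:4  n6:0  n7:0 — peak 9.

9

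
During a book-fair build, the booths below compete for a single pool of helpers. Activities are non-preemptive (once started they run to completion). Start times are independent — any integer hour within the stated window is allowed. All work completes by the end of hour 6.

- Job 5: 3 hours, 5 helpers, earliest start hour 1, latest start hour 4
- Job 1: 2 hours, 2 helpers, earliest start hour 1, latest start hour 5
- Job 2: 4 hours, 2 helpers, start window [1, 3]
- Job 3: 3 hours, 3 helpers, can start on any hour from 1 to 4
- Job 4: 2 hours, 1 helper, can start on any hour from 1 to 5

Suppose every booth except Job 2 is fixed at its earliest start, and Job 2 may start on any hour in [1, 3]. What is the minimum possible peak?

Job 2@1: h1:13  h2:13  h3:10  h4:2  h5:0  h6:0 → peak 13
Job 2@2: h1:11  h2:13  h3:10  h4:2  h5:2  h6:0 → peak 13
Job 2@3: h1:11  h2:11  h3:10  h4:2  h5:2  h6:2 → peak 11
Best is Job 2@3, peak 11.

11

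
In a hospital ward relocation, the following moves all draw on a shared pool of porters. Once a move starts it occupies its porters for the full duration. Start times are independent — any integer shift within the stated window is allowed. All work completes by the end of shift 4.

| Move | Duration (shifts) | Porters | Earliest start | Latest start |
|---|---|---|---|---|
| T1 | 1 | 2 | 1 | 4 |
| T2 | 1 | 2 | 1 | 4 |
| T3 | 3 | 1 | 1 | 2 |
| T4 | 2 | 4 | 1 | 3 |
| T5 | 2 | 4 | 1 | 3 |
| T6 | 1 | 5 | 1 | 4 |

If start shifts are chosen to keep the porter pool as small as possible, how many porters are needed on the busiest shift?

9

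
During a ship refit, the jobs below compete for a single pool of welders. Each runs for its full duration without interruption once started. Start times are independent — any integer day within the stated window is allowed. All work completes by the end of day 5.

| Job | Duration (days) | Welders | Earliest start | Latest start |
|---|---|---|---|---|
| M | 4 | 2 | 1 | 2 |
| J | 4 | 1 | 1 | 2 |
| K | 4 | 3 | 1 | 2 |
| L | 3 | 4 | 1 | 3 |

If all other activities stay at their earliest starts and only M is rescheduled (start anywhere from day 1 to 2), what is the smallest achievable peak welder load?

10

M@1: d1:10  d2:10  d3:10  d4:6  d5:0 → peak 10
M@2: d1:8  d2:10  d3:10  d4:6  d5:2 → peak 10
Best is M@1, peak 10.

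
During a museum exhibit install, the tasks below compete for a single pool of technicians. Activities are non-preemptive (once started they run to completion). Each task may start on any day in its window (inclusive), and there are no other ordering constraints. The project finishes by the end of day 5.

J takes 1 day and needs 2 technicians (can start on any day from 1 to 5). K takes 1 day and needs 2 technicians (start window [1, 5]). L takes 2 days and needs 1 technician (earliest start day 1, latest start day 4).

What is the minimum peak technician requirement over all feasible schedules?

2

Early-start (J@1, K@1, L@1) gives peak 5: d1:5  d2:1  d3:0  d4:0  d5:0.
Shift K→2, L→3.
Schedule J@1, K@2, L@3: d1:2  d2:2  d3:1  d4:1  d5:0 — peak 2.
Total technician-days = 6 over 5 days ⇒ peak ≥ ⌈6/5⌉ = 2, so 2 is optimal.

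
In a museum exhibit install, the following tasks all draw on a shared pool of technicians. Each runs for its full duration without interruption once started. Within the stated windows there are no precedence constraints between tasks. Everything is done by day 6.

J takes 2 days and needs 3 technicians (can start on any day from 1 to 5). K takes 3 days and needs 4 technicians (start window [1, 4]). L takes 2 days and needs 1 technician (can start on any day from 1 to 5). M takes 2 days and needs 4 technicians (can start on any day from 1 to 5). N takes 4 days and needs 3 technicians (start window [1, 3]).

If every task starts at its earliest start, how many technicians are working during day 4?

At early start, day 4 has: N.
Demand: 3 = 3.

3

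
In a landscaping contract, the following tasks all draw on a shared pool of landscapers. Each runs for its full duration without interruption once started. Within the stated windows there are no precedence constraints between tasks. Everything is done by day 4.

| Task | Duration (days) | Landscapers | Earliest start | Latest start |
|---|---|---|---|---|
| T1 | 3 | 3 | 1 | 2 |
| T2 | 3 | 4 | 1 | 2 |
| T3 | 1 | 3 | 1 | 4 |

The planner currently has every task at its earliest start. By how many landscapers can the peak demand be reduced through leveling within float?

3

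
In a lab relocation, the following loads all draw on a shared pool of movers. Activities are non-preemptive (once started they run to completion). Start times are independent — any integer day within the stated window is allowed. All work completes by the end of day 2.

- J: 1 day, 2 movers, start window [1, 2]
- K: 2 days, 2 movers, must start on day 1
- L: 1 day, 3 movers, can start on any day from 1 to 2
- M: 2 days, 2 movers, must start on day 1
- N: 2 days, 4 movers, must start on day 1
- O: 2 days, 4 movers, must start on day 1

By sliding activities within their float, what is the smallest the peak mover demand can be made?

Early-start (J@1, K@1, L@1, M@1, N@1, O@1) gives peak 17: d1:17  d2:12.
Shift L→2.
Schedule J@1, K@1, L@2, M@1, N@1, O@1: d1:14  d2:15 — peak 15.
Total mover-days = 29 over 2 days ⇒ peak ≥ ⌈29/2⌉ = 15, so 15 is optimal.

15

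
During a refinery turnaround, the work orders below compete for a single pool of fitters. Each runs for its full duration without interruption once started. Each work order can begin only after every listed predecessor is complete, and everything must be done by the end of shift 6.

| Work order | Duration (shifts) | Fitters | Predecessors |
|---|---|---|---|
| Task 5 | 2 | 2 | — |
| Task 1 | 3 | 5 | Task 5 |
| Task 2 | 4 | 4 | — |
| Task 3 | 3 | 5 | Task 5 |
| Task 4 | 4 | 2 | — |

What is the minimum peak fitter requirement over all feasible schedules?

Schedule Task 5@1, Task 1@3, Task 2@1, Task 3@3, Task 4@1: s1:8  s2:8  s3:16  s4:16  s5:10  s6:0 — peak 16.

16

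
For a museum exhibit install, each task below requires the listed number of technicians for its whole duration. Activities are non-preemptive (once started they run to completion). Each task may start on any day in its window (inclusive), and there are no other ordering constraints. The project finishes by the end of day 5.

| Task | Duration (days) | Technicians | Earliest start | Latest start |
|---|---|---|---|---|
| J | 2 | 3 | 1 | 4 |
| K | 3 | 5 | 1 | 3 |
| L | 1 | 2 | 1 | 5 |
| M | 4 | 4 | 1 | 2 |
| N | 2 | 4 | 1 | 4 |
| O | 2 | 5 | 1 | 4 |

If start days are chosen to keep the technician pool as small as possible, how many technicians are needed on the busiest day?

13

Early-start (J@1, K@1, L@1, M@1, N@1, O@1) gives peak 23: d1:23  d2:21  d3:9  d4:4  d5:0.
Shift M→2, N→3, O→4.
Schedule J@1, K@1, L@1, M@2, N@3, O@4: d1:10  d2:12  d3:13  d4:13  d5:9 — peak 13.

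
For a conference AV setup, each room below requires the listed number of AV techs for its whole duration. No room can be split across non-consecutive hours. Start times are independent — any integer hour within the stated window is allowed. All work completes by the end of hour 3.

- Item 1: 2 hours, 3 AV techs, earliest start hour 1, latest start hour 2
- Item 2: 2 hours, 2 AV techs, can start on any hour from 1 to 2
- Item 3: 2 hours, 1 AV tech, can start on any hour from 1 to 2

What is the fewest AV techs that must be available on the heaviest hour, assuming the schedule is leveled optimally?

6

Schedule Item 1@1, Item 2@1, Item 3@1: h1:6  h2:6  h3:0 — peak 6.
No arrangement of the 8 feasible schedules does better.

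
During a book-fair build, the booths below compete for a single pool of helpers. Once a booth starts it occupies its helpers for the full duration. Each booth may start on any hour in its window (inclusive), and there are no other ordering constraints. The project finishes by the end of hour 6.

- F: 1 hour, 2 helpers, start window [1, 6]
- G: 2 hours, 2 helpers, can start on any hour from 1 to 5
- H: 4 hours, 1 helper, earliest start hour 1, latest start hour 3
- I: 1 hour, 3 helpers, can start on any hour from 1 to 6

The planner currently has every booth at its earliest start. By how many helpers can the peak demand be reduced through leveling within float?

Early-start peak: h1:8  h2:3  h3:1  h4:1  h5:0  h6:0 ⇒ 8.
Leveled (F@1, G@2, H@1, I@5): h1:3  h2:3  h3:3  h4:1  h5:3  h6:0 ⇒ 3.
Reduction 8 − 3 = 5.

5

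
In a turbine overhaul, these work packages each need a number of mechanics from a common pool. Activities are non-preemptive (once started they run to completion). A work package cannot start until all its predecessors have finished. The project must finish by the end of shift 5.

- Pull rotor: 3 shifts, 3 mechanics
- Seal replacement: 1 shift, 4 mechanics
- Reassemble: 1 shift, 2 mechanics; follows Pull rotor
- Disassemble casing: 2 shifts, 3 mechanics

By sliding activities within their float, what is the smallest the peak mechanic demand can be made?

6

Early-start (Pull rotor@1, Seal replacement@1, Reassemble@4, Disassemble casing@1) gives peak 10: s1:10  s2:6  s3:3  s4:2  s5:0.
Shift Seal replacement→4.
Schedule Pull rotor@1, Seal replacement@4, Reassemble@4, Disassemble casing@1: s1:6  s2:6  s3:3  s4:6  s5:0 — peak 6.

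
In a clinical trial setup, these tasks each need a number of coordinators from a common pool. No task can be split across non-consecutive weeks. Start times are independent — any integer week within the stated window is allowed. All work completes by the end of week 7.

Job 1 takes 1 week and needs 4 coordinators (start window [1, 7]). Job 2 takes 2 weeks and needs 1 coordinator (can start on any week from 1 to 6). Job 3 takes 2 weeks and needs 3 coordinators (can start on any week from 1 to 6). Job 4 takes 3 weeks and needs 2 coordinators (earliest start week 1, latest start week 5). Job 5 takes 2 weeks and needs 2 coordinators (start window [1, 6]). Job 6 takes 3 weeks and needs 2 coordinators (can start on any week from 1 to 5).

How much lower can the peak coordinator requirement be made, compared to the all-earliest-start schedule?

9

Early-start peak: w1:14  w2:10  w3:4  w4:0  w5:0  w6:0  w7:0 ⇒ 14.
Leveled (Job 1@1, Job 2@1, Job 3@2, Job 4@3, Job 5@6, Job 6@4): w1:5  w2:4  w3:5  w4:4  w5:4  w6:4  w7:2 ⇒ 5.
Reduction 14 − 5 = 9.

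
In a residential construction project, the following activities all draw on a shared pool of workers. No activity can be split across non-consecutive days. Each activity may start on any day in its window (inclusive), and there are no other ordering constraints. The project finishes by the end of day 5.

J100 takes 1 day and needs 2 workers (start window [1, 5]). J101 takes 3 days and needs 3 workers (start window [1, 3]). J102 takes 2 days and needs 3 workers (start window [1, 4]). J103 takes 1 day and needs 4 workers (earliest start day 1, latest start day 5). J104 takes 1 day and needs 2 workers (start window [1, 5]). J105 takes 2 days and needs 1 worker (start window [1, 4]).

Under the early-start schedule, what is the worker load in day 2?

7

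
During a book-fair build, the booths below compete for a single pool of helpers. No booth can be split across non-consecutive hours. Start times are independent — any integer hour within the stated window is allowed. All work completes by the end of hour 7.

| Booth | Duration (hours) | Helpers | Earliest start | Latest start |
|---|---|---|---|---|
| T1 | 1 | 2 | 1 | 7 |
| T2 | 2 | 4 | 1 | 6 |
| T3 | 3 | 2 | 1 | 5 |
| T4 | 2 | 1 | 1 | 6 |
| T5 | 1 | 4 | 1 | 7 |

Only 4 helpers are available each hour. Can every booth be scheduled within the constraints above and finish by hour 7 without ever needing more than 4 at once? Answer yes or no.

yes

Schedule T1@1, T2@2, T3@4, T4@4, T5@7: h1:2  h2:4  h3:4  h4:3  h5:3  h6:2  h7:4 — peak 4 ≤ 4.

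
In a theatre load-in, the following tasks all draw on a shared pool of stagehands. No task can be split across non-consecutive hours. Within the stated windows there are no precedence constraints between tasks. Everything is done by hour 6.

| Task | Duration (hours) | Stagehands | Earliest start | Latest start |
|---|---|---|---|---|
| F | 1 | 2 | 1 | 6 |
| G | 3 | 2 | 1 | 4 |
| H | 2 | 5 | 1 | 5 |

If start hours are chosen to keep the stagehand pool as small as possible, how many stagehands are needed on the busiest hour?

5

Early-start (F@1, G@1, H@1) gives peak 9: h1:9  h2:7  h3:2  h4:0  h5:0  h6:0.
Shift H→4.
Schedule F@1, G@1, H@4: h1:4  h2:2  h3:2  h4:5  h5:5  h6:0 — peak 5.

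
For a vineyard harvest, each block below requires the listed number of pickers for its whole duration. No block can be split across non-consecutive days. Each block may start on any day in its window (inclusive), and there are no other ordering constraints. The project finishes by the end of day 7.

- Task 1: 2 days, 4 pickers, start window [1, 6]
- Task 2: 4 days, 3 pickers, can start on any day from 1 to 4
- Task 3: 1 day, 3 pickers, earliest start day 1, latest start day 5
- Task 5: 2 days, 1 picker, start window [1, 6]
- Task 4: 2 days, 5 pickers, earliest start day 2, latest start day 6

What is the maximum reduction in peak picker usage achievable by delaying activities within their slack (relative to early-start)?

6

Early-start peak: d1:11  d2:13  d3:8  d4:3  d5:0  d6:0  d7:0 ⇒ 13.
Leveled (Task 1@1, Task 2@1, Task 3@3, Task 5@3, Task 4@5): d1:7  d2:7  d3:7  d4:4  d5:5  d6:5  d7:0 ⇒ 7.
Reduction 13 − 7 = 6.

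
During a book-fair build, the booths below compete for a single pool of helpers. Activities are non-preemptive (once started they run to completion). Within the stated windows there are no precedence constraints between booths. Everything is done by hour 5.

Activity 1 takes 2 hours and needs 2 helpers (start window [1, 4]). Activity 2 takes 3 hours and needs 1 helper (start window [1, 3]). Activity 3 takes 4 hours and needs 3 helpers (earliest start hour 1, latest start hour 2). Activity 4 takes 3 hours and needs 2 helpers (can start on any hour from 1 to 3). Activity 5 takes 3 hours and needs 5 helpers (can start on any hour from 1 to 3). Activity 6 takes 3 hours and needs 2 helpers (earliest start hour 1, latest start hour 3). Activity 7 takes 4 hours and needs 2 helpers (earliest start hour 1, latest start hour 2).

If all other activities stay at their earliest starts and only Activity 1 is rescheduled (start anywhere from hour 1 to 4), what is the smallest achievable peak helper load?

Activity 1@1: h1:17  h2:17  h3:15  h4:5  h5:0 → peak 17
Activity 1@2: h1:15  h2:17  h3:17  h4:5  h5:0 → peak 17
Activity 1@3: h1:15  h2:15  h3:17  h4:7  h5:0 → peak 17
Activity 1@4: h1:15  h2:15  h3:15  h4:7  h5:2 → peak 15
Best is Activity 1@4, peak 15.

15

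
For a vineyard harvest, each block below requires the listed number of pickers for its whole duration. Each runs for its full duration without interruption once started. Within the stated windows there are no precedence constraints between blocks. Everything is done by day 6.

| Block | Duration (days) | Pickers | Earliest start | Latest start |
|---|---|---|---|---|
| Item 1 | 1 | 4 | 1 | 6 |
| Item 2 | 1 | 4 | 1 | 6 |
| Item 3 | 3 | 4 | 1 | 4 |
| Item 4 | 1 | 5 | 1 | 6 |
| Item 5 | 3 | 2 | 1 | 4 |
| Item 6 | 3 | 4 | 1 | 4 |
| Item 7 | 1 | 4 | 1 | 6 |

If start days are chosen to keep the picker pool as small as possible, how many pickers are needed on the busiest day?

10

Early-start (Item 1@1, Item 2@1, Item 3@1, Item 4@1, Item 5@1, Item 6@1, Item 7@1) gives peak 27: d1:27  d2:10  d3:10  d4:0  d5:0  d6:0.
Shift Item 3→2, Item 4→2, Item 5→3, Item 6→3, Item 7→5.
Schedule Item 1@1, Item 2@1, Item 3@2, Item 4@2, Item 5@3, Item 6@3, Item 7@5: d1:8  d2:9  d3:10  d4:10  d5:10  d6:0 — peak 10.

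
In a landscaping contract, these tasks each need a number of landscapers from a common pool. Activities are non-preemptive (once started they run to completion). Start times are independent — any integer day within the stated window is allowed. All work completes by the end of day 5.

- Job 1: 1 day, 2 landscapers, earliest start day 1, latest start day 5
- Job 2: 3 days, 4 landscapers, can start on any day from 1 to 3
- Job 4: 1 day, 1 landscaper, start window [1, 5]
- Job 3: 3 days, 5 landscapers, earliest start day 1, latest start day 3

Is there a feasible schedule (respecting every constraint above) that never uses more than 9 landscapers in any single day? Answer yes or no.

Schedule Job 1@1, Job 2@1, Job 4@1, Job 3@2: d1:7  d2:9  d3:9  d4:5  d5:0 — peak 9 ≤ 9.

yes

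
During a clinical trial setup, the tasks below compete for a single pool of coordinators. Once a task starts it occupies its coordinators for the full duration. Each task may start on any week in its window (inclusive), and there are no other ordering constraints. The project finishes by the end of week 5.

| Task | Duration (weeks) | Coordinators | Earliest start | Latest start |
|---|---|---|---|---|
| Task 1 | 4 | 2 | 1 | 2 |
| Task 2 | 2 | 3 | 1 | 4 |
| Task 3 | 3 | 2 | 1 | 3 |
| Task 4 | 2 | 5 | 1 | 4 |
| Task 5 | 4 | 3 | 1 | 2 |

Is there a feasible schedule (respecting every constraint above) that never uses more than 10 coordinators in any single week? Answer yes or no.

yes

Schedule Task 1@1, Task 2@1, Task 3@1, Task 4@4, Task 5@1: w1:10  w2:10  w3:7  w4:10  w5:5 — peak 10 ≤ 10.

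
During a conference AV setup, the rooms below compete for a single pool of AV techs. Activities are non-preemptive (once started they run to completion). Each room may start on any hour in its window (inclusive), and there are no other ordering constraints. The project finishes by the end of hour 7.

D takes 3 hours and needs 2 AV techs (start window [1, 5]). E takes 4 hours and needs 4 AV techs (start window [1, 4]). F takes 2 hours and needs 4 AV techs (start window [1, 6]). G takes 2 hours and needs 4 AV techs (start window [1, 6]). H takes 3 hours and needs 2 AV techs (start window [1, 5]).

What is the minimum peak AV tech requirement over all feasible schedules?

Early-start (D@1, E@1, F@1, G@1, H@1) gives peak 16: h1:16  h2:16  h3:8  h4:4  h5:0  h6:0  h7:0.
Shift F→4, G→5.
Schedule D@1, E@1, F@4, G@5, H@1: h1:8  h2:8  h3:8  h4:8  h5:8  h6:4  h7:0 — peak 8.

8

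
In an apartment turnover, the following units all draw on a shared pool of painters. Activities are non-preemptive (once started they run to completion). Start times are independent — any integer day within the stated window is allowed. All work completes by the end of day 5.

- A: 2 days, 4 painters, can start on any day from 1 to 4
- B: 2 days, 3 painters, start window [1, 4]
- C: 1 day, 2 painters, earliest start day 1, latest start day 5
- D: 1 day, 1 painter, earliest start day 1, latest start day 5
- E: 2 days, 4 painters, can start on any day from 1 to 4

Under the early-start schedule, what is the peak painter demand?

14

Early-start schedule: A@1, B@1, C@1, D@1, E@1.
Load per day: day 1: 14, day 2: 11, day 3: 0, day 4: 0, day 5: 0.
Peak is 14.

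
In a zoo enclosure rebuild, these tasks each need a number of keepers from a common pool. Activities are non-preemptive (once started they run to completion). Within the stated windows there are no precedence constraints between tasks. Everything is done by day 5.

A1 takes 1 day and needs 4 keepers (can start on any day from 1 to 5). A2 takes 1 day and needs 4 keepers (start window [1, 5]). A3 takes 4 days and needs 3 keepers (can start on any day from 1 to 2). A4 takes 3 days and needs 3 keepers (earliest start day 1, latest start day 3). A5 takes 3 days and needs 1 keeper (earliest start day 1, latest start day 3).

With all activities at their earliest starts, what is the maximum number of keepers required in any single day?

Early-start schedule: A1@1, A2@1, A3@1, A4@1, A5@1.
Load per day: day 1: 15, day 2: 7, day 3: 7, day 4: 3, day 5: 0.
Peak is 15.

15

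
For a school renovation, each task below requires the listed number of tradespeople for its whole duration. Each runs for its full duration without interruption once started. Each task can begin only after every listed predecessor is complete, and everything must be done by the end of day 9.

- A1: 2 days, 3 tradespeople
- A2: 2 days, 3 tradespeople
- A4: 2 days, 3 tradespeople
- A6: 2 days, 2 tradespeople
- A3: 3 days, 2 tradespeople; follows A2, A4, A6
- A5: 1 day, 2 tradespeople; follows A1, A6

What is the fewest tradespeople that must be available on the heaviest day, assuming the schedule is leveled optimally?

5

Early-start (A1@1, A2@1, A4@1, A6@1, A3@3, A5@3) gives peak 11: d1:11  d2:11  d3:4  d4:2  d5:2  d6:0  d7:0  d8:0  d9:0.
Shift A2→3, A4→5, A3→7.
Schedule A1@1, A2@3, A4@5, A6@1, A3@7, A5@3: d1:5  d2:5  d3:5  d4:3  d5:3  d6:3  d7:2  d8:2  d9:2 — peak 5.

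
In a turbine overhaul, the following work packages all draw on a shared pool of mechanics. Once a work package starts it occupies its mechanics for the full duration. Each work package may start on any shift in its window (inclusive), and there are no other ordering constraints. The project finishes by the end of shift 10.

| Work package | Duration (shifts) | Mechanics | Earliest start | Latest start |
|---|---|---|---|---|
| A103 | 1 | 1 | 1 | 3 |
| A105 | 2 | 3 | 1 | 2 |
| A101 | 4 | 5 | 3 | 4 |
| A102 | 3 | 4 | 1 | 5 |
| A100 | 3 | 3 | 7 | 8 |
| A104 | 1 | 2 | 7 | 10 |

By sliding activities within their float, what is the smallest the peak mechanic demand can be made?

Early-start (A103@1, A105@1, A101@3, A102@1, A100@7, A104@7) gives peak 9: s1:8  s2:7  s3:9  s4:5  s5:5  s6:5  s7:5  s8:3  s9:3  s10:0.
Shift A105→2, A101→4, A100→8.
Schedule A103@1, A105@2, A101@4, A102@1, A100@8, A104@7: s1:5  s2:7  s3:7  s4:5  s5:5  s6:5  s7:7  s8:3  s9:3  s10:3 — peak 7.

7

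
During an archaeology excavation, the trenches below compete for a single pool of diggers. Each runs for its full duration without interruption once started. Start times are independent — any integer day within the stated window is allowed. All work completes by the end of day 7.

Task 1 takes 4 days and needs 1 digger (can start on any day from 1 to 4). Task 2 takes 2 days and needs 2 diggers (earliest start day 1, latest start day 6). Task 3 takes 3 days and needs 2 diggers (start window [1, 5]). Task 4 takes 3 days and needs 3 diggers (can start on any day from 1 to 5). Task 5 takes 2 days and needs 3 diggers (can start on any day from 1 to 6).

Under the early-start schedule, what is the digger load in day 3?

At early start, day 3 has: Task 1, Task 3, Task 4.
Demand: 1 + 2 + 3 = 6.

6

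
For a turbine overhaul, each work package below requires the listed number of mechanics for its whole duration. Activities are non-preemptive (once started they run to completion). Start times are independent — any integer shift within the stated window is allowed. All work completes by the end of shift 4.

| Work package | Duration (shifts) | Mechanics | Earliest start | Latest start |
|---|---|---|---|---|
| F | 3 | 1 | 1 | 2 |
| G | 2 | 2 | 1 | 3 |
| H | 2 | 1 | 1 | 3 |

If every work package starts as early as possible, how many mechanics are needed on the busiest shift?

Early-start schedule: F@1, G@1, H@1.
Load per shift: shift 1: 4, shift 2: 4, shift 3: 1, shift 4: 0.
Peak is 4.

4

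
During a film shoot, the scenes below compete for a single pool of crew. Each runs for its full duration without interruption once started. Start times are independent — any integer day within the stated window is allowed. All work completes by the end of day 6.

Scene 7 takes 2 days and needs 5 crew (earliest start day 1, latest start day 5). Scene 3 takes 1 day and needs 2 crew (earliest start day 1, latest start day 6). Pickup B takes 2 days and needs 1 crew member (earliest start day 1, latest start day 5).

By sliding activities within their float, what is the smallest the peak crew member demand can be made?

Early-start (Scene 7@1, Scene 3@1, Pickup B@1) gives peak 8: d1:8  d2:6  d3:0  d4:0  d5:0  d6:0.
Shift Scene 3→3, Pickup B→3.
Schedule Scene 7@1, Scene 3@3, Pickup B@3: d1:5  d2:5  d3:3  d4:1  d5:0  d6:0 — peak 5.

5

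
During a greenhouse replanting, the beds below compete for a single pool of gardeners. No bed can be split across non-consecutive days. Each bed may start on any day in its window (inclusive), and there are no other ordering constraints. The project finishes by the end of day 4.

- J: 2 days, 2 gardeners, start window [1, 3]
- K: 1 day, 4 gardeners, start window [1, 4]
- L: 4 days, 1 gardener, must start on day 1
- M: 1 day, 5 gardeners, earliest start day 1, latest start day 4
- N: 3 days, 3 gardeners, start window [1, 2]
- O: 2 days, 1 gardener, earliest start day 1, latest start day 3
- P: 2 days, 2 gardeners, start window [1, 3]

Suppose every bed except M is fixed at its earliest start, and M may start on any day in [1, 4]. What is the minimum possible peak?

13

M@1: d1:18  d2:9  d3:4  d4:1 → peak 18
M@2: d1:13  d2:14  d3:4  d4:1 → peak 14
M@3: d1:13  d2:9  d3:9  d4:1 → peak 13
M@4: d1:13  d2:9  d3:4  d4:6 → peak 13
Best is M@3, peak 13.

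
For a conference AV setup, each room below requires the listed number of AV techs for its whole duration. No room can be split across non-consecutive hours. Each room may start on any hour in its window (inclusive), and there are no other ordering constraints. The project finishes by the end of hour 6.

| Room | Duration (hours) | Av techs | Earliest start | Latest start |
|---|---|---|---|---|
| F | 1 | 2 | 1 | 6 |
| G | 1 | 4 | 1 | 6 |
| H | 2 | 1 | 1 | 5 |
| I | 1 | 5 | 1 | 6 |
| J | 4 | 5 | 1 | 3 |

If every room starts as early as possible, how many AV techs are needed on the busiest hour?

Early-start schedule: F@1, G@1, H@1, I@1, J@1.
Load per hour: hour 1: 17, hour 2: 6, hour 3: 5, hour 4: 5, hour 5: 0, hour 6: 0.
Peak is 17.

17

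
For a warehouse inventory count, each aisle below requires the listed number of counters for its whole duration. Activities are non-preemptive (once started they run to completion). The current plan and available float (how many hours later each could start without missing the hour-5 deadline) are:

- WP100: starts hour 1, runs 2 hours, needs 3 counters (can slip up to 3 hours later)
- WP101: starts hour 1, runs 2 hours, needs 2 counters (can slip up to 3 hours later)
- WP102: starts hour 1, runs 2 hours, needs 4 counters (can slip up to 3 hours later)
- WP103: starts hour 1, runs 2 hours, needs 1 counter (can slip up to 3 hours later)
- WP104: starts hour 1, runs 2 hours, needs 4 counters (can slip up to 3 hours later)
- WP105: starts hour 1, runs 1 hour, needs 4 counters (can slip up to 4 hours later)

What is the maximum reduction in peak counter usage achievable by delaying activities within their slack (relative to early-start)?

11

Early-start peak: h1:18  h2:14  h3:0  h4:0  h5:0 ⇒ 18.
Leveled (WP100@1, WP101@3, WP102@1, WP103@3, WP104@3, WP105@5): h1:7  h2:7  h3:7  h4:7  h5:4 ⇒ 7.
Reduction 18 − 7 = 11.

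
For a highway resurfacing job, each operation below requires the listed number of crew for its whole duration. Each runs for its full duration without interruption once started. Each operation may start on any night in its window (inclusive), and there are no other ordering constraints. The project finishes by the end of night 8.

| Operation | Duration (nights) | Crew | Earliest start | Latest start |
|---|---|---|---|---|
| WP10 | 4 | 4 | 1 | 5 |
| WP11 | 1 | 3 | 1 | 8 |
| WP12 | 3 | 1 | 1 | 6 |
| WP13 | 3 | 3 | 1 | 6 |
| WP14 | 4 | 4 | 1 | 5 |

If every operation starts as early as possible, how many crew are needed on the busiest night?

15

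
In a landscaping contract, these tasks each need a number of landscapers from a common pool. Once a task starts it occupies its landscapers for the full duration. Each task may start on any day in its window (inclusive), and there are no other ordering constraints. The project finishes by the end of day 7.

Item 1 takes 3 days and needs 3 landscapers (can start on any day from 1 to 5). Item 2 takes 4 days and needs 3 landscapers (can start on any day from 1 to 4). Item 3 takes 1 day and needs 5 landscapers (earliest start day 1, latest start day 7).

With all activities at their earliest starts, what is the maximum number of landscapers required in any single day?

11

Early-start schedule: Item 1@1, Item 2@1, Item 3@1.
Load per day: day 1: 11, day 2: 6, day 3: 6, day 4: 3, day 5: 0, day 6: 0, day 7: 0.
Peak is 11.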